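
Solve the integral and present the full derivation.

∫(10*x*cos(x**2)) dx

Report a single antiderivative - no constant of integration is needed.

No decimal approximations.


Step 1. Substitute u = x**2, turning ∫(10*x*cos(x**2)) dx into ∫(5*cos(u)) du: now ∫(5*cos(u)) du.
Step 2. Evaluate the standard form: now 5*sin(u).
Step 3. Substitute back u = x**2: now 5*sin(x**2).
Answer: 5*sin(x**2).


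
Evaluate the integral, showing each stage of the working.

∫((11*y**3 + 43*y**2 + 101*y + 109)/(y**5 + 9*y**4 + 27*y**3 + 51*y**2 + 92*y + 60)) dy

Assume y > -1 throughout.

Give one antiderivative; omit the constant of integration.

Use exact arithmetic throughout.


Step 1. Decompose ∫((11*y**3 + 43*y**2 + 101*y + 109)/(y**5 + 9*y**4 + 27*y**3 + 51*y**2 + 92*y + 60)) dy by partial fractions, (11*y**3 + 43*y**2 + 101*y + 109)/(y**5 + 9*y**4 + 27*y**3 + 51*y**2 + 92*y + 60) = 3/(y**2 + 4) - 3/(y + 5) + 2/(y + 3) + 1/(y + 1): now ∫(1/(y + 1)) dy + ∫(2/(y + 3)) dy + ∫(-3/(y + 5)) dy + ∫(3/(y**2 + 4)) dy.
Step 2. Evaluate the standard form [assuming y > -5]: now -3*log(y + 5) + ∫(1/(y + 1)) dy + ∫(2/(y + 3)) dy + ∫(3/(y**2 + 4)) dy.
Step 3. Evaluate the standard form [assuming y > -1]: now log(y + 1) - 3*log(y + 5) + ∫(2/(y + 3)) dy + ∫(3/(y**2 + 4)) dy.
Step 4. Evaluate the standard form [assuming y > -3]: now log(y + 1) + 2*log(y + 3) - 3*log(y + 5) + ∫(3/(y**2 + 4)) dy.
Step 5. Evaluate the standard form: now log(y + 1) + 2*log(y + 3) - 3*log(y + 5) + 3*atan(y/2)/2.
Answer: log(y + 1) + 2*log(y + 3) - 3*log(y + 5) + 3*atan(y/2)/2.


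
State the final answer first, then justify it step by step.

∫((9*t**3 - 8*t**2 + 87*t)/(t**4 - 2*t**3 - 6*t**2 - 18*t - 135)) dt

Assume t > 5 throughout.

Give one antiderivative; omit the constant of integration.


The answer is 5*log(t - 5) + 4*log(t + 3) - atan(t/3).
Step 1. Decompose ∫((9*t**3 - 8*t**2 + 87*t)/(t**4 - 2*t**3 - 6*t**2 - 18*t - 135)) dt by partial fractions, (9*t**3 - 8*t**2 + 87*t)/(t**4 - 2*t**3 - 6*t**2 - 18*t - 135) = -3/(t**2 + 9) + 4/(t + 3) + 5/(t - 5): now ∫(5/(t - 5)) dt + ∫(4/(t + 3)) dt + ∫(-3/(t**2 + 9)) dt.
Step 2. Evaluate the standard form [assuming t > 5]: now 5*log(t - 5) + ∫(4/(t + 3)) dt + ∫(-3/(t**2 + 9)) dt.
Step 3. Evaluate the standard form [assuming t > -3]: now 5*log(t - 5) + 4*log(t + 3) + ∫(-3/(t**2 + 9)) dt.
Step 4. Evaluate the standard form: now 5*log(t - 5) + 4*log(t + 3) - atan(t/3).
Answer: 5*log(t - 5) + 4*log(t + 3) - atan(t/3).


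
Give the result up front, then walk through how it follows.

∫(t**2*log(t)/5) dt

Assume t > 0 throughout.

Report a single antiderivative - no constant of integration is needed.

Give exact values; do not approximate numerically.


The answer is t**3*log(t)/15 - t**3/45.
Step 1. Integrate ∫(t**2*log(t)/5) dt by parts with u = log(t), dv = (t**2/5) dt, so v = t**3/15 [assuming t > 0]: now t**3*log(t)/15 + ∫(-t**2/15) dt.
Step 2. Evaluate the standard form: now t**3*log(t)/15 - t**3/45.
Answer: t**3*log(t)/15 - t**3/45.


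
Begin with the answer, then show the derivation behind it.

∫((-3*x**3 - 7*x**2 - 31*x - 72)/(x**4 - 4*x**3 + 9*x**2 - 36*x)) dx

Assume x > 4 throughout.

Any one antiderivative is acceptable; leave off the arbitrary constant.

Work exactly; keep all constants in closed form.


The answer is 2*log(x) - 5*log(x - 4) + atan(x/3)/3.
Step 1. Decompose ∫((-3*x**3 - 7*x**2 - 31*x - 72)/(x**4 - 4*x**3 + 9*x**2 - 36*x)) dx by partial fractions, (-3*x**3 - 7*x**2 - 31*x - 72)/(x**4 - 4*x**3 + 9*x**2 - 36*x) = 1/(x**2 + 9) - 5/(x - 4) + 2/x: now ∫(2/x) dx + ∫(-5/(x - 4)) dx + ∫(1/(x**2 + 9)) dx.
Step 2. Evaluate the standard form [assuming x > 4]: now -5*log(x - 4) + ∫(2/x) dx + ∫(1/(x**2 + 9)) dx.
Step 3. Evaluate the standard form [assuming x > 0]: now 2*log(x) - 5*log(x - 4) + ∫(1/(x**2 + 9)) dx.
Step 4. Evaluate the standard form: now 2*log(x) - 5*log(x - 4) + atan(x/3)/3.
Answer: 2*log(x) - 5*log(x - 4) + atan(x/3)/3.


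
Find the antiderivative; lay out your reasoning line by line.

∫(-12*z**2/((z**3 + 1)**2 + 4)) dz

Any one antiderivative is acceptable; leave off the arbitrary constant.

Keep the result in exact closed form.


Step 1. Substitute u = z**3 + 1, turning ∫(-12*z**2/((z**3 + 1)**2 + 4)) dz into ∫(-4/(u**2 + 4)) du: now ∫(-4/(u**2 + 4)) du.
Step 2. Evaluate the standard form: now -2*atan(u/2).
Step 3. Substitute back u = z**3 + 1: now -2*atan(z**3/2 + 1/2).
Answer: -2*atan(z**3/2 + 1/2).


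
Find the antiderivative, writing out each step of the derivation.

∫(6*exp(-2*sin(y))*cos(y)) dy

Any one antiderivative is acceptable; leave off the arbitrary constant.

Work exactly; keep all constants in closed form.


Step 1. Substitute u = sin(y), turning ∫(6*exp(-2*sin(y))*cos(y)) dy into ∫(6*exp(-2*u)) du: now ∫(6*exp(-2*u)) du.
Step 2. Evaluate the standard form: now -3*exp(-2*u).
Step 3. Substitute back u = sin(y): now -3*exp(-2*sin(y)).
Answer: -3*exp(-2*sin(y)).


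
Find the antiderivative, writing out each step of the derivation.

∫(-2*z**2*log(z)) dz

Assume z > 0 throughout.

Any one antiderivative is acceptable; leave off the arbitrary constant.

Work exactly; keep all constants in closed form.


Step 1. Integrate ∫(-2*z**2*log(z)) dz by parts with u = log(z), dv = (-2*z**2) dz, so v = -2*z**3/3 [assuming z > 0]: now -2*z**3*log(z)/3 + ∫(2*z**2/3) dz.
Step 2. Evaluate the standard form: now -2*z**3*log(z)/3 + 2*z**3/9.
Answer: -2*z**3*log(z)/3 + 2*z**3/9.


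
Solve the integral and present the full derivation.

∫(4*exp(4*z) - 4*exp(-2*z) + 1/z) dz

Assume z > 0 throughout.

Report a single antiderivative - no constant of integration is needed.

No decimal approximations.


Step 1. Rewrite: now ∫(1/z) dz + ∫(-4*exp(-2*z)) dz + ∫(4*exp(4*z)) dz.
Step 2. Evaluate the standard form [assuming z > 0]: now log(z) + ∫(-4*exp(-2*z)) dz + ∫(4*exp(4*z)) dz.
Step 3. Evaluate the standard form: now log(z) + ∫(4*exp(4*z)) dz + 2*exp(-2*z).
Step 4. Evaluate the standard form: now exp(4*z) + log(z) + 2*exp(-2*z).
Answer: exp(4*z) + log(z) + 2*exp(-2*z).


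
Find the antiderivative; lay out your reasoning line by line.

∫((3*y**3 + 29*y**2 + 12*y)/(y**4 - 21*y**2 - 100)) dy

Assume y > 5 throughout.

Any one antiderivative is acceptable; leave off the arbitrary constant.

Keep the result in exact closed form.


Step 1. Decompose ∫((3*y**3 + 29*y**2 + 12*y)/(y**4 - 21*y**2 - 100)) dy by partial fractions, (3*y**3 + 29*y**2 + 12*y)/(y**4 - 21*y**2 - 100) = 4/(y**2 + 4) - 1/(y + 5) + 4/(y - 5): now ∫(4/(y - 5)) dy + ∫(-1/(y + 5)) dy + ∫(4/(y**2 + 4)) dy.
Step 2. Evaluate the standard form [assuming y > -5]: now -log(y + 5) + ∫(4/(y - 5)) dy + ∫(4/(y**2 + 4)) dy.
Step 3. Evaluate the standard form [assuming y > 5]: now 4*log(y - 5) - log(y + 5) + ∫(4/(y**2 + 4)) dy.
Step 4. Evaluate the standard form: now 4*log(y - 5) - log(y + 5) + 2*atan(y/2).
Answer: 4*log(y - 5) - log(y + 5) + 2*atan(y/2).


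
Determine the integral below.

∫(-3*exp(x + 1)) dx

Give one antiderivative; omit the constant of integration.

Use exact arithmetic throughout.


Answer: -3*exp(x + 1).


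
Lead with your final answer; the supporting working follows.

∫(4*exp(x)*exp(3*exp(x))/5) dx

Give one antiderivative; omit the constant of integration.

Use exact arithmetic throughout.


The answer is 4*exp(3*exp(x))/15.
Step 1. Substitute u = exp(x), turning ∫(4*exp(x)*exp(3*exp(x))/5) dx into ∫(4*exp(3*u)/5) du: now ∫(4*exp(3*u)/5) du.
Step 2. Evaluate the standard form: now 4*exp(3*u)/15.
Step 3. Substitute back u = exp(x): now 4*exp(3*exp(x))/15.
Answer: 4*exp(3*exp(x))/15.


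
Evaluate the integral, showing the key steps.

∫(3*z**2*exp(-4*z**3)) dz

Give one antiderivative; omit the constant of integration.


Step 1. Substitute u = z**3, turning ∫(3*z**2*exp(-4*z**3)) dz into ∫(exp(-4*u)) du: now ∫(exp(-4*u)) du.
Step 2. Evaluate the standard form: now -exp(-4*u)/4.
Step 3. Substitute back u = z**3: now -exp(-4*z**3)/4.
Answer: -exp(-4*z**3)/4.


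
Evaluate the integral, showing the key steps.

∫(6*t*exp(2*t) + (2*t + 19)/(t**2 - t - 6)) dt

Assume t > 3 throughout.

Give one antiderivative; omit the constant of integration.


Step 1. Rewrite: now ∫(6*t*exp(2*t)) dt + ∫((2*t + 19)/(t**2 - t - 6)) dt.
Step 2. Decompose ∫((2*t + 19)/(t**2 - t - 6)) dt by partial fractions, (2*t + 19)/(t**2 - t - 6) = -3/(t + 2) + 5/(t - 3): now ∫(6*t*exp(2*t)) dt + ∫(5/(t - 3)) dt + ∫(-3/(t + 2)) dt.
Step 3. Evaluate the standard form [assuming t > -2]: now -3*log(t + 2) + ∫(6*t*exp(2*t)) dt + ∫(5/(t - 3)) dt.
Step 4. Evaluate the standard form [assuming t > 3]: now 5*log(t - 3) - 3*log(t + 2) + ∫(6*t*exp(2*t)) dt.
Step 5. Integrate ∫(6*t*exp(2*t)) dt by parts with u = t, dv = (6*exp(2*t)) dt, so v = 3*exp(2*t): now 3*t*exp(2*t) + 5*log(t - 3) - 3*log(t + 2) + ∫(-3*exp(2*t)) dt.
Step 6. Evaluate the standard form: now 3*t*exp(2*t) - 3*exp(2*t)/2 + 5*log(t - 3) - 3*log(t + 2).
Answer: 3*t*exp(2*t) - 3*exp(2*t)/2 + 5*log(t - 3) - 3*log(t + 2).


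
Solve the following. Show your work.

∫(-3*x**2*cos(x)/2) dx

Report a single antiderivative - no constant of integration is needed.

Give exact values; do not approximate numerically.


Step 1. Integrate ∫(-3*x**2*cos(x)/2) dx by parts with u = x**2, dv = (-3*cos(x)/2) dx, so v = -3*sin(x)/2: now -3*x**2*sin(x)/2 + ∫(3*x*sin(x)) dx.
Step 2. Integrate ∫(3*x*sin(x)) dx by parts with u = x, dv = (3*sin(x)) dx, so v = -3*cos(x): now -3*x**2*sin(x)/2 - 3*x*cos(x) + ∫(3*cos(x)) dx.
Step 3. Evaluate the standard form: now -3*x**2*sin(x)/2 - 3*x*cos(x) + 3*sin(x).
Answer: -3*x**2*sin(x)/2 - 3*x*cos(x) + 3*sin(x).


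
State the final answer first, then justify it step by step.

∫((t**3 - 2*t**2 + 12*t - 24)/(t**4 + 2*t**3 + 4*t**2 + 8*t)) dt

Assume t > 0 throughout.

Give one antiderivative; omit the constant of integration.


The answer is -3*log(t) + 4*log(t + 2) + 2*atan(t/2).
Step 1. Decompose ∫((t**3 - 2*t**2 + 12*t - 24)/(t**4 + 2*t**3 + 4*t**2 + 8*t)) dt by partial fractions, (t**3 - 2*t**2 + 12*t - 24)/(t**4 + 2*t**3 + 4*t**2 + 8*t) = 4/(t**2 + 4) + 4/(t + 2) - 3/t: now ∫(-3/t) dt + ∫(4/(t + 2)) dt + ∫(4/(t**2 + 4)) dt.
Step 2. Evaluate the standard form [assuming t > -2]: now 4*log(t + 2) + ∫(-3/t) dt + ∫(4/(t**2 + 4)) dt.
Step 3. Evaluate the standard form [assuming t > 0]: now -3*log(t) + 4*log(t + 2) + ∫(4/(t**2 + 4)) dt.
Step 4. Evaluate the standard form: now -3*log(t) + 4*log(t + 2) + 2*atan(t/2).
Answer: -3*log(t) + 4*log(t + 2) + 2*atan(t/2).


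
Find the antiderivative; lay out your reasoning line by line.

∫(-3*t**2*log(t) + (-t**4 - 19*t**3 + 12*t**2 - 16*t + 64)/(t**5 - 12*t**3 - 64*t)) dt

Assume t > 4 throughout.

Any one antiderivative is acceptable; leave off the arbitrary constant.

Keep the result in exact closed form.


Step 1. Rewrite: now ∫(-3*t**2*log(t)) dt + ∫((-t**4 - 19*t**3 + 12*t**2 - 16*t + 64)/(t**5 - 12*t**3 - 64*t)) dt.
Step 2. Decompose ∫((-t**4 - 19*t**3 + 12*t**2 - 16*t + 64)/(t**5 - 12*t**3 - 64*t)) dt by partial fractions, (-t**4 - 19*t**3 + 12*t**2 - 16*t + 64)/(t**5 - 12*t**3 - 64*t) = -3/(t**2 + 4) + 2/(t + 4) - 2/(t - 4) - 1/t: now ∫(-1/t) dt + ∫(-3*t**2*log(t)) dt + ∫(-2/(t - 4)) dt + ∫(2/(t + 4)) dt + ∫(-3/(t**2 + 4)) dt.
Step 3. Evaluate the standard form [assuming t > 0]: now -log(t) + ∫(-3*t**2*log(t)) dt + ∫(-2/(t - 4)) dt + ∫(2/(t + 4)) dt + ∫(-3/(t**2 + 4)) dt.
Step 4. Evaluate the standard form [assuming t > 4]: now -log(t) - 2*log(t - 4) + ∫(-3*t**2*log(t)) dt + ∫(2/(t + 4)) dt + ∫(-3/(t**2 + 4)) dt.
Step 5. Evaluate the standard form [assuming t > -4]: now -log(t) - 2*log(t - 4) + 2*log(t + 4) + ∫(-3*t**2*log(t)) dt + ∫(-3/(t**2 + 4)) dt.
Step 6. Evaluate the standard form: now -log(t) - 2*log(t - 4) + 2*log(t + 4) - 3*atan(t/2)/2 + ∫(-3*t**2*log(t)) dt.
Step 7. Integrate ∫(-3*t**2*log(t)) dt by parts with u = log(t), dv = (-3*t**2) dt, so v = -t**3 [assuming t > 0]: now -t**3*log(t) - log(t) - 2*log(t - 4) + 2*log(t + 4) - 3*atan(t/2)/2 + ∫(t**2) dt.
Step 8. Evaluate the standard form: now -t**3*log(t) + t**3/3 - log(t) - 2*log(t - 4) + 2*log(t + 4) - 3*atan(t/2)/2.
Answer: -t**3*log(t) + t**3/3 - log(t) - 2*log(t - 4) + 2*log(t + 4) - 3*atan(t/2)/2.


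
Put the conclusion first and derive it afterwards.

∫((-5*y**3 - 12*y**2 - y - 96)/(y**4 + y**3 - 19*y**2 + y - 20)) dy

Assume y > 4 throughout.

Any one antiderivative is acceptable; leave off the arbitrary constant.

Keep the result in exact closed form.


The answer is -4*log(y - 4) - log(y + 5) + 4*atan(y).
Step 1. Decompose ∫((-5*y**3 - 12*y**2 - y - 96)/(y**4 + y**3 - 19*y**2 + y - 20)) dy by partial fractions, (-5*y**3 - 12*y**2 - y - 96)/(y**4 + y**3 - 19*y**2 + y - 20) = 4/(y**2 + 1) - 1/(y + 5) - 4/(y - 4): now ∫(-4/(y - 4)) dy + ∫(-1/(y + 5)) dy + ∫(4/(y**2 + 1)) dy.
Step 2. Evaluate the standard form [assuming y > -5]: now -log(y + 5) + ∫(-4/(y - 4)) dy + ∫(4/(y**2 + 1)) dy.
Step 3. Evaluate the standard form [assuming y > 4]: now -4*log(y - 4) - log(y + 5) + ∫(4/(y**2 + 1)) dy.
Step 4. Evaluate the standard form: now -4*log(y - 4) - log(y + 5) + 4*atan(y).
Answer: -4*log(y - 4) - log(y + 5) + 4*atan(y).


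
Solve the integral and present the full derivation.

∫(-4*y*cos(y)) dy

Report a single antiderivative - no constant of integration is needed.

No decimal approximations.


Step 1. Integrate ∫(-4*y*cos(y)) dy by parts with u = y, dv = (-4*cos(y)) dy, so v = -4*sin(y): now -4*y*sin(y) + ∫(4*sin(y)) dy.
Step 2. Evaluate the standard form: now -4*y*sin(y) - 4*cos(y).
Answer: -4*y*sin(y) - 4*cos(y).


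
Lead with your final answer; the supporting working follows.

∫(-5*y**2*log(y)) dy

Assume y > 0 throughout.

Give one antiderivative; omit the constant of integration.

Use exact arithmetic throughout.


The answer is -5*y**3*log(y)/3 + 5*y**3/9.
Step 1. Integrate ∫(-5*y**2*log(y)) dy by parts with u = log(y), dv = (-5*y**2) dy, so v = -5*y**3/3 [assuming y > 0]: now -5*y**3*log(y)/3 + ∫(5*y**2/3) dy.
Step 2. Evaluate the standard form: now -5*y**3*log(y)/3 + 5*y**3/9.
Answer: -5*y**3*log(y)/3 + 5*y**3/9.


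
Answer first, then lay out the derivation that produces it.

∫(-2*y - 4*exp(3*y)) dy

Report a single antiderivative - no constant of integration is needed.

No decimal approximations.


The answer is -y**2 - 4*exp(3*y)/3.
Step 1. Rewrite: now ∫(-2*y) dy + ∫(-4*exp(3*y)) dy.
Step 2. Evaluate the standard form: now -4*exp(3*y)/3 + ∫(-2*y) dy.
Step 3. Evaluate the standard form: now -y**2 - 4*exp(3*y)/3.
Answer: -y**2 - 4*exp(3*y)/3.


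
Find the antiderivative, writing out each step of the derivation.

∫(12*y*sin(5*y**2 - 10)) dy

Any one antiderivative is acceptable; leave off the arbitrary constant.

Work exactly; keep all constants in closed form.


Step 1. Substitute u = y**2 - 2, turning ∫(12*y*sin(5*y**2 - 10)) dy into ∫(6*sin(5*u)) du: now ∫(6*sin(5*u)) du.
Step 2. Evaluate the standard form: now -6*cos(5*u)/5.
Step 3. Substitute back u = y**2 - 2: now -6*cos(5*y**2 - 10)/5.
Answer: -6*cos(5*y**2 - 10)/5.


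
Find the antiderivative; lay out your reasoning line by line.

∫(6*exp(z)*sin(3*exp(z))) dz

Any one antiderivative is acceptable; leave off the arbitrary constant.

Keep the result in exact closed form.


Step 1. Substitute u = exp(z), turning ∫(6*exp(z)*sin(3*exp(z))) dz into ∫(6*sin(3*u)) du: now ∫(6*sin(3*u)) du.
Step 2. Evaluate the standard form: now -2*cos(3*u).
Step 3. Substitute back u = exp(z): now -2*cos(3*exp(z)).
Answer: -2*cos(3*exp(z)).


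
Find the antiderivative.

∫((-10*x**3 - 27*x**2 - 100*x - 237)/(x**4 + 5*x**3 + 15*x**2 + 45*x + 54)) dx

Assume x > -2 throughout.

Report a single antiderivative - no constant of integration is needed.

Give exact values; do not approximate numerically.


Answer: -5*log(x + 2) - 5*log(x + 3) - 2*atan(x/3)/3.


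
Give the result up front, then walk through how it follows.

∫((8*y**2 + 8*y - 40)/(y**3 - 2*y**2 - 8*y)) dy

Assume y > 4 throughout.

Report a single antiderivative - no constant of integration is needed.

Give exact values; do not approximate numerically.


The answer is 5*log(y) + 5*log(y - 4) - 2*log(y + 2).
Step 1. Decompose ∫((8*y**2 + 8*y - 40)/(y**3 - 2*y**2 - 8*y)) dy by partial fractions, (8*y**2 + 8*y - 40)/(y**3 - 2*y**2 - 8*y) = -2/(y + 2) + 5/(y - 4) + 5/y: now ∫(5/y) dy + ∫(5/(y - 4)) dy + ∫(-2/(y + 2)) dy.
Step 2. Evaluate the standard form [assuming y > -2]: now -2*log(y + 2) + ∫(5/y) dy + ∫(5/(y - 4)) dy.
Step 3. Evaluate the standard form [assuming y > 4]: now 5*log(y - 4) - 2*log(y + 2) + ∫(5/y) dy.
Step 4. Evaluate the standard form [assuming y > 0]: now 5*log(y) + 5*log(y - 4) - 2*log(y + 2).
Answer: 5*log(y) + 5*log(y - 4) - 2*log(y + 2).


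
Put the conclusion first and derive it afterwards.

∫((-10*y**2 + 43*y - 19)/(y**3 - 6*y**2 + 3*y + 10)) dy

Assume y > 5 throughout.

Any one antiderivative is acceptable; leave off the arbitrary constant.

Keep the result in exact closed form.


The answer is -3*log(y - 5) - 3*log(y - 2) - 4*log(y + 1).
Step 1. Decompose ∫((-10*y**2 + 43*y - 19)/(y**3 - 6*y**2 + 3*y + 10)) dy by partial fractions, (-10*y**2 + 43*y - 19)/(y**3 - 6*y**2 + 3*y + 10) = -4/(y + 1) - 3/(y - 2) - 3/(y - 5): now ∫(-3/(y - 5)) dy + ∫(-3/(y - 2)) dy + ∫(-4/(y + 1)) dy.
Step 2. Evaluate the standard form [assuming y > 5]: now -3*log(y - 5) + ∫(-3/(y - 2)) dy + ∫(-4/(y + 1)) dy.
Step 3. Evaluate the standard form [assuming y > 2]: now -3*log(y - 5) - 3*log(y - 2) + ∫(-4/(y + 1)) dy.
Step 4. Evaluate the standard form [assuming y > -1]: now -3*log(y - 5) - 3*log(y - 2) - 4*log(y + 1).
Answer: -3*log(y - 5) - 3*log(y - 2) - 4*log(y + 1).


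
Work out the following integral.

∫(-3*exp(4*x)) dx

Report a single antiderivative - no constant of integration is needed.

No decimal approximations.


Answer: -3*exp(4*x)/4.


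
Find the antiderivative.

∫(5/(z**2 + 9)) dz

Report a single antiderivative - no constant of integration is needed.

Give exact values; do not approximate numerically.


Answer: 5*atan(z/3)/3.


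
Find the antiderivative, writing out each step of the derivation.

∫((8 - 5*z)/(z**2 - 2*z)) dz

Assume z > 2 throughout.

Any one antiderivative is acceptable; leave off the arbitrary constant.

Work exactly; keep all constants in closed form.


Step 1. Decompose ∫((8 - 5*z)/(z**2 - 2*z)) dz by partial fractions, (8 - 5*z)/(z**2 - 2*z) = -1/(z - 2) - 4/z: now ∫(-4/z) dz + ∫(-1/(z - 2)) dz.
Step 2. Evaluate the standard form [assuming z > 0]: now -4*log(z) + ∫(-1/(z - 2)) dz.
Step 3. Evaluate the standard form [assuming z > 2]: now -4*log(z) - log(z - 2).
Answer: -4*log(z) - log(z - 2).


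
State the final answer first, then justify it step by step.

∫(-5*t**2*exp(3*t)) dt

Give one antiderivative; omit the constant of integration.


The answer is -5*t**2*exp(3*t)/3 + 10*t*exp(3*t)/9 - 10*exp(3*t)/27.
Step 1. Integrate ∫(-5*t**2*exp(3*t)) dt by parts with u = t**2, dv = (-5*exp(3*t)) dt, so v = -5*exp(3*t)/3: now -5*t**2*exp(3*t)/3 + ∫(10*t*exp(3*t)/3) dt.
Step 2. Integrate ∫(10*t*exp(3*t)/3) dt by parts with u = t, dv = (10*exp(3*t)/3) dt, so v = 10*exp(3*t)/9: now -5*t**2*exp(3*t)/3 + 10*t*exp(3*t)/9 + ∫(-10*exp(3*t)/9) dt.
Step 3. Evaluate the standard form: now -5*t**2*exp(3*t)/3 + 10*t*exp(3*t)/9 - 10*exp(3*t)/27.
Answer: -5*t**2*exp(3*t)/3 + 10*t*exp(3*t)/9 - 10*exp(3*t)/27.


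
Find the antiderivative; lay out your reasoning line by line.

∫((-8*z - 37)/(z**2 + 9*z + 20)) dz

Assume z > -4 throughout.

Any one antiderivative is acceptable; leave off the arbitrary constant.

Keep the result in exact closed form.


Step 1. Decompose ∫((-8*z - 37)/(z**2 + 9*z + 20)) dz by partial fractions, (-8*z - 37)/(z**2 + 9*z + 20) = -3/(z + 5) - 5/(z + 4): now ∫(-5/(z + 4)) dz + ∫(-3/(z + 5)) dz.
Step 2. Evaluate the standard form [assuming z > -5]: now -3*log(z + 5) + ∫(-5/(z + 4)) dz.
Step 3. Evaluate the standard form [assuming z > -4]: now -5*log(z + 4) - 3*log(z + 5).
Answer: -5*log(z + 4) - 3*log(z + 5).


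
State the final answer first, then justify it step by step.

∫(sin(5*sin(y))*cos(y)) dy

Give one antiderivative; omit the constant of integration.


The answer is -cos(5*sin(y))/5.
Step 1. Substitute u = sin(y), turning ∫(sin(5*sin(y))*cos(y)) dy into ∫(sin(5*u)) du: now ∫(sin(5*u)) du.
Step 2. Evaluate the standard form: now -cos(5*u)/5.
Step 3. Substitute back u = sin(y): now -cos(5*sin(y))/5.
Answer: -cos(5*sin(y))/5.


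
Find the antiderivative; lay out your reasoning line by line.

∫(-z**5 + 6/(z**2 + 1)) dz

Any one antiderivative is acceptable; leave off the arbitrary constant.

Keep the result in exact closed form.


Step 1. Rewrite: now ∫(-z**5) dz + ∫(6/(z**2 + 1)) dz.
Step 2. Evaluate the standard form: now 6*atan(z) + ∫(-z**5) dz.
Step 3. Evaluate the standard form: now -z**6/6 + 6*atan(z).
Answer: -z**6/6 + 6*atan(z).


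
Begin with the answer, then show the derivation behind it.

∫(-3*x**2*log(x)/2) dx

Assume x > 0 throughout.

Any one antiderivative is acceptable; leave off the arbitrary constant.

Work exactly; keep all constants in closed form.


The answer is -x**3*log(x)/2 + x**3/6.
Step 1. Integrate ∫(-3*x**2*log(x)/2) dx by parts with u = log(x), dv = (-3*x**2/2) dx, so v = -x**3/2 [assuming x > 0]: now -x**3*log(x)/2 + ∫(x**2/2) dx.
Step 2. Evaluate the standard form: now -x**3*log(x)/2 + x**3/6.
Answer: -x**3*log(x)/2 + x**3/6.


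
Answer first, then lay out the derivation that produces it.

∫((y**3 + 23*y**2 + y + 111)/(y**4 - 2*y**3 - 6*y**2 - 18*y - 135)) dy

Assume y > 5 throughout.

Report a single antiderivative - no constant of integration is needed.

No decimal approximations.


The answer is 3*log(y - 5) - 2*log(y + 3) + 4*atan(y/3)/3.
Step 1. Decompose ∫((y**3 + 23*y**2 + y + 111)/(y**4 - 2*y**3 - 6*y**2 - 18*y - 135)) dy by partial fractions, (y**3 + 23*y**2 + y + 111)/(y**4 - 2*y**3 - 6*y**2 - 18*y - 135) = 4/(y**2 + 9) - 2/(y + 3) + 3/(y - 5): now ∫(3/(y - 5)) dy + ∫(-2/(y + 3)) dy + ∫(4/(y**2 + 9)) dy.
Step 2. Evaluate the standard form [assuming y > -3]: now -2*log(y + 3) + ∫(3/(y - 5)) dy + ∫(4/(y**2 + 9)) dy.
Step 3. Evaluate the standard form [assuming y > 5]: now 3*log(y - 5) - 2*log(y + 3) + ∫(4/(y**2 + 9)) dy.
Step 4. Evaluate the standard form: now 3*log(y - 5) - 2*log(y + 3) + 4*atan(y/3)/3.
Answer: 3*log(y - 5) - 2*log(y + 3) + 4*atan(y/3)/3.


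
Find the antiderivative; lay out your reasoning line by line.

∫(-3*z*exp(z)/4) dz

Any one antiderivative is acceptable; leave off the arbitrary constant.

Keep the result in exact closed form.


Step 1. Integrate ∫(-3*z*exp(z)/4) dz by parts with u = z, dv = (-3*exp(z)/4) dz, so v = -3*exp(z)/4: now -3*z*exp(z)/4 + ∫(3*exp(z)/4) dz.
Step 2. Evaluate the standard form: now -3*z*exp(z)/4 + 3*exp(z)/4.
Answer: -3*z*exp(z)/4 + 3*exp(z)/4.


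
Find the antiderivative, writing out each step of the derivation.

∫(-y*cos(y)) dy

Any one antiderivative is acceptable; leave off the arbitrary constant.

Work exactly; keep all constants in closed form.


Step 1. Integrate ∫(-y*cos(y)) dy by parts with u = y, dv = (-cos(y)) dy, so v = -sin(y): now -y*sin(y) + ∫(sin(y)) dy.
Step 2. Evaluate the standard form: now -y*sin(y) - cos(y).
Answer: -y*sin(y) - cos(y).


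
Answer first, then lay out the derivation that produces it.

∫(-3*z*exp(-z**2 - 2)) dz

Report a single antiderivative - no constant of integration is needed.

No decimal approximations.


The answer is 3*exp(-z**2 - 2)/2.
Step 1. Substitute u = z**2 + 2, turning ∫(-3*z*exp(-z**2 - 2)) dz into ∫(-3*exp(-u)/2) du: now ∫(-3*exp(-u)/2) du.
Step 2. Evaluate the standard form: now 3*exp(-u)/2.
Step 3. Substitute back u = z**2 + 2: now 3*exp(-z**2 - 2)/2.
Answer: 3*exp(-z**2 - 2)/2.


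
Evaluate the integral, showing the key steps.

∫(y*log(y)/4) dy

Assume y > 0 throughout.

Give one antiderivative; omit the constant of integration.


Step 1. Integrate ∫(y*log(y)/4) dy by parts with u = log(y), dv = (y/4) dy, so v = y**2/8 [assuming y > 0]: now y**2*log(y)/8 + ∫(-y/8) dy.
Step 2. Evaluate the standard form: now y**2*log(y)/8 - y**2/16.
Answer: y**2*log(y)/8 - y**2/16.


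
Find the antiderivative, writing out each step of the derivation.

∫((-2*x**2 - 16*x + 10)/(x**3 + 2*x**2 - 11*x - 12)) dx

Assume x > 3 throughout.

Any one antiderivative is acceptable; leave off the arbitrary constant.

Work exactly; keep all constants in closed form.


Step 1. Decompose ∫((-2*x**2 - 16*x + 10)/(x**3 + 2*x**2 - 11*x - 12)) dx by partial fractions, (-2*x**2 - 16*x + 10)/(x**3 + 2*x**2 - 11*x - 12) = 2/(x + 4) - 2/(x + 1) - 2/(x - 3): now ∫(-2/(x - 3)) dx + ∫(-2/(x + 1)) dx + ∫(2/(x + 4)) dx.
Step 2. Evaluate the standard form [assuming x > -4]: now 2*log(x + 4) + ∫(-2/(x - 3)) dx + ∫(-2/(x + 1)) dx.
Step 3. Evaluate the standard form [assuming x > 3]: now -2*log(x - 3) + 2*log(x + 4) + ∫(-2/(x + 1)) dx.
Step 4. Evaluate the standard form [assuming x > -1]: now -2*log(x - 3) - 2*log(x + 1) + 2*log(x + 4).
Answer: -2*log(x - 3) - 2*log(x + 1) + 2*log(x + 4).


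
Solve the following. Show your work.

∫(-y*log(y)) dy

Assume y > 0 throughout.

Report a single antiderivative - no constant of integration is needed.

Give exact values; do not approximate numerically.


Step 1. Integrate ∫(-y*log(y)) dy by parts with u = log(y), dv = (-y) dy, so v = -y**2/2 [assuming y > 0]: now -y**2*log(y)/2 + ∫(y/2) dy.
Step 2. Evaluate the standard form: now -y**2*log(y)/2 + y**2/4.
Answer: -y**2*log(y)/2 + y**2/4.


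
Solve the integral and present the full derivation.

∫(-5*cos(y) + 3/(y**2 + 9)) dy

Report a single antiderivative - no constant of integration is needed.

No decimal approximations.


Step 1. Rewrite: now ∫(3/(y**2 + 9)) dy + ∫(-5*cos(y)) dy.
Step 2. Evaluate the standard form: now -5*sin(y) + ∫(3/(y**2 + 9)) dy.
Step 3. Evaluate the standard form: now -5*sin(y) + atan(y/3).
Answer: -5*sin(y) + atan(y/3).


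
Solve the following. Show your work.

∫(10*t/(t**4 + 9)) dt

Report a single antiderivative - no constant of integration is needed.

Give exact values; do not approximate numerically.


Step 1. Substitute u = t**2, turning ∫(10*t/(t**4 + 9)) dt into ∫(5/(u**2 + 9)) du: now ∫(5/(u**2 + 9)) du.
Step 2. Evaluate the standard form: now 5*atan(u/3)/3.
Step 3. Substitute back u = t**2: now 5*atan(t**2/3)/3.
Answer: 5*atan(t**2/3)/3.


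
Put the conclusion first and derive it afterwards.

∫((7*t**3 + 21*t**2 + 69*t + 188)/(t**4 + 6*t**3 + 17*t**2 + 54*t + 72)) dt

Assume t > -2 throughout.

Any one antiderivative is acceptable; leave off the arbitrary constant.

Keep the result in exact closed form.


The answer is 3*log(t + 2) + 4*log(t + 4) + atan(t/3)/3.
Step 1. Decompose ∫((7*t**3 + 21*t**2 + 69*t + 188)/(t**4 + 6*t**3 + 17*t**2 + 54*t + 72)) dt by partial fractions, (7*t**3 + 21*t**2 + 69*t + 188)/(t**4 + 6*t**3 + 17*t**2 + 54*t + 72) = 1/(t**2 + 9) + 4/(t + 4) + 3/(t + 2): now ∫(3/(t + 2)) dt + ∫(4/(t + 4)) dt + ∫(1/(t**2 + 9)) dt.
Step 2. Evaluate the standard form [assuming t > -4]: now 4*log(t + 4) + ∫(3/(t + 2)) dt + ∫(1/(t**2 + 9)) dt.
Step 3. Evaluate the standard form [assuming t > -2]: now 3*log(t + 2) + 4*log(t + 4) + ∫(1/(t**2 + 9)) dt.
Step 4. Evaluate the standard form: now 3*log(t + 2) + 4*log(t + 4) + atan(t/3)/3.
Answer: 3*log(t + 2) + 4*log(t + 4) + atan(t/3)/3.


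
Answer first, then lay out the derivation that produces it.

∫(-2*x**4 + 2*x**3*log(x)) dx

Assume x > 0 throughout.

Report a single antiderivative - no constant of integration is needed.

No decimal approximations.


The answer is -2*x**5/5 + x**4*log(x)/2 - x**4/8.
Step 1. Rewrite: now ∫(-2*x**4) dx + ∫(2*x**3*log(x)) dx.
Step 2. Integrate ∫(2*x**3*log(x)) dx by parts with u = log(x), dv = (2*x**3) dx, so v = x**4/2 [assuming x > 0]: now x**4*log(x)/2 + ∫(-x**3/2) dx + ∫(-2*x**4) dx.
Step 3. Evaluate the standard form: now x**4*log(x)/2 - x**4/8 + ∫(-2*x**4) dx.
Step 4. Evaluate the standard form: now -2*x**5/5 + x**4*log(x)/2 - x**4/8.
Answer: -2*x**5/5 + x**4*log(x)/2 - x**4/8.


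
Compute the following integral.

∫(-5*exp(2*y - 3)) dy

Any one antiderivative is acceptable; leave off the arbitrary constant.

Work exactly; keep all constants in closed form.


Answer: -5*exp(2*y - 3)/2.


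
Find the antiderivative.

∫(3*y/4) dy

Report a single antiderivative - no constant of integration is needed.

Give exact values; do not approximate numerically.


Answer: 3*y**2/8.


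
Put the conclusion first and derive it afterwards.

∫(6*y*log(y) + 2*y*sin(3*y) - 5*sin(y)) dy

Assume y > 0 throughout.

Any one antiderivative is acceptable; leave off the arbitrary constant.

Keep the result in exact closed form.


The answer is 3*y**2*log(y) - 3*y**2/2 - 2*y*cos(3*y)/3 + 2*sin(3*y)/9 + 5*cos(y).
Step 1. Rewrite: now ∫(6*y*log(y)) dy + ∫(2*y*sin(3*y)) dy + ∫(-5*sin(y)) dy.
Step 2. Evaluate the standard form: now 5*cos(y) + ∫(6*y*log(y)) dy + ∫(2*y*sin(3*y)) dy.
Step 3. Integrate ∫(2*y*sin(3*y)) dy by parts with u = y, dv = (2*sin(3*y)) dy, so v = -2*cos(3*y)/3: now -2*y*cos(3*y)/3 + 5*cos(y) + ∫(6*y*log(y)) dy + ∫(2*cos(3*y)/3) dy.
Step 4. Evaluate the standard form: now -2*y*cos(3*y)/3 + 2*sin(3*y)/9 + 5*cos(y) + ∫(6*y*log(y)) dy.
Step 5. Integrate ∫(6*y*log(y)) dy by parts with u = log(y), dv = (6*y) dy, so v = 3*y**2 [assuming y > 0]: now 3*y**2*log(y) - 2*y*cos(3*y)/3 + 2*sin(3*y)/9 + 5*cos(y) + ∫(-3*y) dy.
Step 6. Evaluate the standard form: now 3*y**2*log(y) - 3*y**2/2 - 2*y*cos(3*y)/3 + 2*sin(3*y)/9 + 5*cos(y).
Answer: 3*y**2*log(y) - 3*y**2/2 - 2*y*cos(3*y)/3 + 2*sin(3*y)/9 + 5*cos(y).


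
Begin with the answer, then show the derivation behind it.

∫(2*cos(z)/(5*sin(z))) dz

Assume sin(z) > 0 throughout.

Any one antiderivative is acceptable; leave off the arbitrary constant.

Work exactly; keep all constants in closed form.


The answer is 2*log(sin(z))/5.
Step 1. Substitute u = sin(z), turning ∫(2*cos(z)/(5*sin(z))) dz into ∫(2/(5*u)) du: now ∫(2/(5*u)) du.
Step 2. Evaluate the standard form [assuming u > 0]: now 2*log(u)/5.
Step 3. Substitute back u = sin(z): now 2*log(sin(z))/5.
Answer: 2*log(sin(z))/5.


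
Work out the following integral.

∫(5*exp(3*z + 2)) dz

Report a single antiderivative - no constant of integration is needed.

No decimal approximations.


Answer: 5*exp(3*z + 2)/3.


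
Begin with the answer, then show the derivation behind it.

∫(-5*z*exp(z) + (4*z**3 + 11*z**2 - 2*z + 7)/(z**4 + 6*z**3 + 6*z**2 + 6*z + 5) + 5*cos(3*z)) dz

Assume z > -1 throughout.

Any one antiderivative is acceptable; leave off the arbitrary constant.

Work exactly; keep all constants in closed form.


The answer is -5*z*exp(z) + 5*exp(z) + 2*log(z + 1) + 2*log(z + 5) + 5*sin(3*z)/3 - atan(z).
Step 1. Rewrite: now ∫(-5*z*exp(z)) dz + ∫((4*z**3 + 11*z**2 - 2*z + 7)/(z**4 + 6*z**3 + 6*z**2 + 6*z + 5)) dz + ∫(5*cos(3*z)) dz.
Step 2. Decompose ∫((4*z**3 + 11*z**2 - 2*z + 7)/(z**4 + 6*z**3 + 6*z**2 + 6*z + 5)) dz by partial fractions, (4*z**3 + 11*z**2 - 2*z + 7)/(z**4 + 6*z**3 + 6*z**2 + 6*z + 5) = -1/(z**2 + 1) + 2/(z + 5) + 2/(z + 1): now ∫(-5*z*exp(z)) dz + ∫(2/(z + 1)) dz + ∫(2/(z + 5)) dz + ∫(-1/(z**2 + 1)) dz + ∫(5*cos(3*z)) dz.
Step 3. Evaluate the standard form [assuming z > -5]: now 2*log(z + 5) + ∫(-5*z*exp(z)) dz + ∫(2/(z + 1)) dz + ∫(-1/(z**2 + 1)) dz + ∫(5*cos(3*z)) dz.
Step 4. Evaluate the standard form [assuming z > -1]: now 2*log(z + 1) + 2*log(z + 5) + ∫(-5*z*exp(z)) dz + ∫(-1/(z**2 + 1)) dz + ∫(5*cos(3*z)) dz.
Step 5. Evaluate the standard form: now 2*log(z + 1) + 2*log(z + 5) - atan(z) + ∫(-5*z*exp(z)) dz + ∫(5*cos(3*z)) dz.
Step 6. Integrate ∫(-5*z*exp(z)) dz by parts with u = z, dv = (-5*exp(z)) dz, so v = -5*exp(z): now -5*z*exp(z) + 2*log(z + 1) + 2*log(z + 5) - atan(z) + ∫(5*exp(z)) dz + ∫(5*cos(3*z)) dz.
Step 7. Evaluate the standard form: now -5*z*exp(z) + 5*exp(z) + 2*log(z + 1) + 2*log(z + 5) - atan(z) + ∫(5*cos(3*z)) dz.
Step 8. Evaluate the standard form: now -5*z*exp(z) + 5*exp(z) + 2*log(z + 1) + 2*log(z + 5) + 5*sin(3*z)/3 - atan(z).
Answer: -5*z*exp(z) + 5*exp(z) + 2*log(z + 1) + 2*log(z + 5) + 5*sin(3*z)/3 - atan(z).


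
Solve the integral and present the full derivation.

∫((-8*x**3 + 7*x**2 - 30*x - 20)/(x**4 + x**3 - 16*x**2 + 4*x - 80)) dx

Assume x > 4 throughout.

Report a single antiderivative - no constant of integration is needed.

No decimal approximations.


Step 1. Decompose ∫((-8*x**3 + 7*x**2 - 30*x - 20)/(x**4 + x**3 - 16*x**2 + 4*x - 80)) dx by partial fractions, (-8*x**3 + 7*x**2 - 30*x - 20)/(x**4 + x**3 - 16*x**2 + 4*x - 80) = 2/(x**2 + 4) - 5/(x + 5) - 3/(x - 4): now ∫(-3/(x - 4)) dx + ∫(-5/(x + 5)) dx + ∫(2/(x**2 + 4)) dx.
Step 2. Evaluate the standard form [assuming x > -5]: now -5*log(x + 5) + ∫(-3/(x - 4)) dx + ∫(2/(x**2 + 4)) dx.
Step 3. Evaluate the standard form [assuming x > 4]: now -3*log(x - 4) - 5*log(x + 5) + ∫(2/(x**2 + 4)) dx.
Step 4. Evaluate the standard form: now -3*log(x - 4) - 5*log(x + 5) + atan(x/2).
Answer: -3*log(x - 4) - 5*log(x + 5) + atan(x/2).


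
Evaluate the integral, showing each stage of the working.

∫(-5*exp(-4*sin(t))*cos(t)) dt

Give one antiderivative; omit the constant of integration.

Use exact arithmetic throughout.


Step 1. Substitute u = sin(t), turning ∫(-5*exp(-4*sin(t))*cos(t)) dt into ∫(-5*exp(-4*u)) du: now ∫(-5*exp(-4*u)) du.
Step 2. Evaluate the standard form: now 5*exp(-4*u)/4.
Step 3. Substitute back u = sin(t): now 5*exp(-4*sin(t))/4.
Answer: 5*exp(-4*sin(t))/4.


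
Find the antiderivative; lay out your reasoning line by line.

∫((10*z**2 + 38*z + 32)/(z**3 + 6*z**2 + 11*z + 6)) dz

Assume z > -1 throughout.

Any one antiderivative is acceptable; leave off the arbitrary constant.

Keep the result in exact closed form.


Step 1. Decompose ∫((10*z**2 + 38*z + 32)/(z**3 + 6*z**2 + 11*z + 6)) dz by partial fractions, (10*z**2 + 38*z + 32)/(z**3 + 6*z**2 + 11*z + 6) = 4/(z + 3) + 4/(z + 2) + 2/(z + 1): now ∫(2/(z + 1)) dz + ∫(4/(z + 2)) dz + ∫(4/(z + 3)) dz.
Step 2. Evaluate the standard form [assuming z > -3]: now 4*log(z + 3) + ∫(2/(z + 1)) dz + ∫(4/(z + 2)) dz.
Step 3. Evaluate the standard form [assuming z > -2]: now 4*log(z + 2) + 4*log(z + 3) + ∫(2/(z + 1)) dz.
Step 4. Evaluate the standard form [assuming z > -1]: now 2*log(z + 1) + 4*log(z + 2) + 4*log(z + 3).
Answer: 2*log(z + 1) + 4*log(z + 2) + 4*log(z + 3).


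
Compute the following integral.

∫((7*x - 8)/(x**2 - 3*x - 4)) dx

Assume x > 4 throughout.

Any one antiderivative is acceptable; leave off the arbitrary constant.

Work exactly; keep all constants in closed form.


Answer: 4*log(x - 4) + 3*log(x + 1).


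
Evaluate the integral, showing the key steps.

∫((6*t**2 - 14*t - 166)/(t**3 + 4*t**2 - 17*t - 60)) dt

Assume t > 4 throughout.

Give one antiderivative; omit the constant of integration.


Step 1. Decompose ∫((6*t**2 - 14*t - 166)/(t**3 + 4*t**2 - 17*t - 60)) dt by partial fractions, (6*t**2 - 14*t - 166)/(t**3 + 4*t**2 - 17*t - 60) = 3/(t + 5) + 5/(t + 3) - 2/(t - 4): now ∫(-2/(t - 4)) dt + ∫(5/(t + 3)) dt + ∫(3/(t + 5)) dt.
Step 2. Evaluate the standard form [assuming t > -5]: now 3*log(t + 5) + ∫(-2/(t - 4)) dt + ∫(5/(t + 3)) dt.
Step 3. Evaluate the standard form [assuming t > -3]: now 5*log(t + 3) + 3*log(t + 5) + ∫(-2/(t - 4)) dt.
Step 4. Evaluate the standard form [assuming t > 4]: now -2*log(t - 4) + 5*log(t + 3) + 3*log(t + 5).
Answer: -2*log(t - 4) + 5*log(t + 3) + 3*log(t + 5).


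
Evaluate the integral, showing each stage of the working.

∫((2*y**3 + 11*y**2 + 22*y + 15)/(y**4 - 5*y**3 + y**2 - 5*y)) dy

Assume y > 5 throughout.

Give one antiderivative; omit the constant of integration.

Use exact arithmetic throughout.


Step 1. Decompose ∫((2*y**3 + 11*y**2 + 22*y + 15)/(y**4 - 5*y**3 + y**2 - 5*y)) dy by partial fractions, (2*y**3 + 11*y**2 + 22*y + 15)/(y**4 - 5*y**3 + y**2 - 5*y) = -4/(y**2 + 1) + 5/(y - 5) - 3/y: now ∫(-3/y) dy + ∫(5/(y - 5)) dy + ∫(-4/(y**2 + 1)) dy.
Step 2. Evaluate the standard form [assuming y > 0]: now -3*log(y) + ∫(5/(y - 5)) dy + ∫(-4/(y**2 + 1)) dy.
Step 3. Evaluate the standard form [assuming y > 5]: now -3*log(y) + 5*log(y - 5) + ∫(-4/(y**2 + 1)) dy.
Step 4. Evaluate the standard form: now -3*log(y) + 5*log(y - 5) - 4*atan(y).
Answer: -3*log(y) + 5*log(y - 5) - 4*atan(y).


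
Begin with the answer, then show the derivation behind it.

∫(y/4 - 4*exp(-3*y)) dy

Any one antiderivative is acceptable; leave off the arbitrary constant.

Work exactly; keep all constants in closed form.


The answer is y**2/8 + 4*exp(-3*y)/3.
Step 1. Rewrite: now ∫(y/4) dy + ∫(-4*exp(-3*y)) dy.
Step 2. Evaluate the standard form: now ∫(y/4) dy + 4*exp(-3*y)/3.
Step 3. Evaluate the standard form: now y**2/8 + 4*exp(-3*y)/3.
Answer: y**2/8 + 4*exp(-3*y)/3.


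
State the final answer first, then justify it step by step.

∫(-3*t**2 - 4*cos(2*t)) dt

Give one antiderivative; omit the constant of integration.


The answer is -t**3 - 2*sin(2*t).
Step 1. Rewrite: now ∫(-3*t**2) dt + ∫(-4*cos(2*t)) dt.
Step 2. Evaluate the standard form: now -t**3 + ∫(-4*cos(2*t)) dt.
Step 3. Evaluate the standard form: now -t**3 - 2*sin(2*t).
Answer: -t**3 - 2*sin(2*t).


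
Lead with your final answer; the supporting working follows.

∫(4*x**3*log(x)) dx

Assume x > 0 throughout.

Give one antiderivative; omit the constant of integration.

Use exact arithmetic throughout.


The answer is x**4*log(x) - x**4/4.
Step 1. Integrate ∫(4*x**3*log(x)) dx by parts with u = log(x), dv = (4*x**3) dx, so v = x**4 [assuming x > 0]: now x**4*log(x) + ∫(-x**3) dx.
Step 2. Evaluate the standard form: now x**4*log(x) - x**4/4.
Answer: x**4*log(x) - x**4/4.


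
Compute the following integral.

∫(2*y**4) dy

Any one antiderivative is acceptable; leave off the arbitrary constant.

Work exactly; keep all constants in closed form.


Answer: 2*y**5/5.


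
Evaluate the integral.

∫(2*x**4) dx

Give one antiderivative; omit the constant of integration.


Answer: 2*x**5/5.


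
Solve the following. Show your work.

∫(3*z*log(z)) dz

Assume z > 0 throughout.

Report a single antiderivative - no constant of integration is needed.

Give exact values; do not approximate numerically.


Step 1. Integrate ∫(3*z*log(z)) dz by parts with u = log(z), dv = (3*z) dz, so v = 3*z**2/2 [assuming z > 0]: now 3*z**2*log(z)/2 + ∫(-3*z/2) dz.
Step 2. Evaluate the standard form: now 3*z**2*log(z)/2 - 3*z**2/4.
Answer: 3*z**2*log(z)/2 - 3*z**2/4.


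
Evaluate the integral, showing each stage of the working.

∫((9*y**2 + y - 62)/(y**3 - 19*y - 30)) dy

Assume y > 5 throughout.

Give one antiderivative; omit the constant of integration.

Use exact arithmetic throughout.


Step 1. Decompose ∫((9*y**2 + y - 62)/(y**3 - 19*y - 30)) dy by partial fractions, (9*y**2 + y - 62)/(y**3 - 19*y - 30) = 2/(y + 3) + 4/(y + 2) + 3/(y - 5): now ∫(3/(y - 5)) dy + ∫(4/(y + 2)) dy + ∫(2/(y + 3)) dy.
Step 2. Evaluate the standard form [assuming y > -2]: now 4*log(y + 2) + ∫(3/(y - 5)) dy + ∫(2/(y + 3)) dy.
Step 3. Evaluate the standard form [assuming y > -3]: now 4*log(y + 2) + 2*log(y + 3) + ∫(3/(y - 5)) dy.
Step 4. Evaluate the standard form [assuming y > 5]: now 3*log(y - 5) + 4*log(y + 2) + 2*log(y + 3).
Answer: 3*log(y - 5) + 4*log(y + 2) + 2*log(y + 3).


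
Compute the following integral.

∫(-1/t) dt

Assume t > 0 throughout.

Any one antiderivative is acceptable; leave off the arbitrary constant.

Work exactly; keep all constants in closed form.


Answer: -log(t).


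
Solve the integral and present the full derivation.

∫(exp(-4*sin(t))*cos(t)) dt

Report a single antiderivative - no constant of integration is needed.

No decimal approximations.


Step 1. Substitute u = sin(t), turning ∫(exp(-4*sin(t))*cos(t)) dt into ∫(exp(-4*u)) du: now ∫(exp(-4*u)) du.
Step 2. Evaluate the standard form: now -exp(-4*u)/4.
Step 3. Substitute back u = sin(t): now -exp(-4*sin(t))/4.
Answer: -exp(-4*sin(t))/4.
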